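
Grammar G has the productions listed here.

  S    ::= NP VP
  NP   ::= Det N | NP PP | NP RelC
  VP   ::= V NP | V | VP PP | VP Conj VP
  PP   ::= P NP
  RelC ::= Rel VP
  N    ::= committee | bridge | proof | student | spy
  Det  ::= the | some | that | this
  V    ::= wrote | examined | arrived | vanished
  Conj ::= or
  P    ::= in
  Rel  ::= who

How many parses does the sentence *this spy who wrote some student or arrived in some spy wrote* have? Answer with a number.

3

Two of the 3 distinct bracketings:
[S [NP [NP [NP [Det this] [N spy]] [RelC [Rel who] [VP [VP [V wrote] [NP [Det some] [N student]]] [Conj or] [VP [V arrived]]]]] [PP [P in] [NP [Det some] [N spy]]]] [VP [V wrote]]]
[S [NP [NP [Det this] [N spy]] [RelC [Rel who] [VP [VP [VP [V wrote] [NP [Det some] [N student]]] [Conj or] [VP [V arrived]]] [PP [P in] [NP [Det some] [N spy]]]]]] [VP [V wrote]]]
The difference turns on whether NP → NP PP is used at the relevant span, versus an alternative expansion of NP.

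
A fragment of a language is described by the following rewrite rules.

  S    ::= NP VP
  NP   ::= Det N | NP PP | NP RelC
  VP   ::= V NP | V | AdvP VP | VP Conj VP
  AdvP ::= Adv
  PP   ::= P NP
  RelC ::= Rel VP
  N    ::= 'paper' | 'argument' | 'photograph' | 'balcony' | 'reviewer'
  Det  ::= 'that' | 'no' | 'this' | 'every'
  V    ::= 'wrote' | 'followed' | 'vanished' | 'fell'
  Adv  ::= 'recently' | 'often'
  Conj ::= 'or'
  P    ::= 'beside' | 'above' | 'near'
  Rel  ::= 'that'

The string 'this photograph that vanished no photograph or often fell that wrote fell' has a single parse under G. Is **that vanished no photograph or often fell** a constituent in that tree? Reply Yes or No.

[S [NP [NP [NP [Det this] [N photograph]] [RelC [Rel that] [VP [VP [V vanished] [NP [Det no] [N photograph]]] [Conj or] [VP [AdvP [Adv often]] [VP [V fell]]]]]] [RelC [Rel that] [VP [V wrote]]]] [VP [V fell]]]
The words 'that vanished no photograph or often fell' are exhaustively dominated by a single RelC node (built by RelC → Rel VP), so they form a constituent.

Yes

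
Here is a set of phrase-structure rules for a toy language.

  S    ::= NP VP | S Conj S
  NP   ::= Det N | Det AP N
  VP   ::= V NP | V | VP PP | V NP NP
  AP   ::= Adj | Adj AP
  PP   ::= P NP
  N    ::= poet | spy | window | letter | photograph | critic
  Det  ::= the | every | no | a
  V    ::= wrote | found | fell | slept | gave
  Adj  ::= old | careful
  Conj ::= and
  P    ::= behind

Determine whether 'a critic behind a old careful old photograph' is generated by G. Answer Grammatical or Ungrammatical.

For S → NP VP, the only prefix that parses as NP is 'a critic', but the remainder 'behind a old careful old photograph' is not a VP under these rules. The alternative S rule S → S Conj S likewise has no satisfying split.

Ungrammatical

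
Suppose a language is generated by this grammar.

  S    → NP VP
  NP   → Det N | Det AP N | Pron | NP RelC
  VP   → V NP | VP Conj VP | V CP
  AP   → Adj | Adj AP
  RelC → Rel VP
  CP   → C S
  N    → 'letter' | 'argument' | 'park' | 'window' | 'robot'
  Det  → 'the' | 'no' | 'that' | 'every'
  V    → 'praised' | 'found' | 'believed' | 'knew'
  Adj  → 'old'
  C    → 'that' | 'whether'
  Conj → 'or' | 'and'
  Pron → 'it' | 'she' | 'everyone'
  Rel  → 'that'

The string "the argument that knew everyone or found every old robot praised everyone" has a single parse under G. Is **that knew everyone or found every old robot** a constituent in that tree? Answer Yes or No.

[S [NP [NP [Det the] [N argument]] [RelC [Rel that] [VP [VP [V knew] [NP [Pron everyone]]] [Conj or] [VP [V found] [NP [Det every] [AP [Adj old]] [N robot]]]]]] [VP [V praised] [NP [Pron everyone]]]]
The words 'that knew everyone or found every old robot' are exhaustively dominated by a single RelC node (built by RelC → Rel VP), so they form a constituent.

Yes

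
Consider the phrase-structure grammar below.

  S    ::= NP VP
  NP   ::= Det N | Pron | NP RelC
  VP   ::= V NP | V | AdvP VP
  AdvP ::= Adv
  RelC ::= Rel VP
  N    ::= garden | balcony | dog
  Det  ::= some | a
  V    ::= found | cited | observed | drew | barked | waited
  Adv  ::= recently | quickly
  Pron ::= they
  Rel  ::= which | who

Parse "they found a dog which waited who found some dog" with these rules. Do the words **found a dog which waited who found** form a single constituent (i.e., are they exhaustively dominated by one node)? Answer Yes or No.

No

[S [NP [Pron they]] [VP [V found] [NP [NP [NP [Det a] [N dog]] [RelC [Rel which] [VP [V waited]]]] [RelC [Rel who] [VP [V found] [NP [Det some] [N dog]]]]]]]
The smallest constituent containing 'found a dog which waited who found' is the VP spanning 'found a dog which waited who found some dog'; no single node in the tree dominates exactly the given words.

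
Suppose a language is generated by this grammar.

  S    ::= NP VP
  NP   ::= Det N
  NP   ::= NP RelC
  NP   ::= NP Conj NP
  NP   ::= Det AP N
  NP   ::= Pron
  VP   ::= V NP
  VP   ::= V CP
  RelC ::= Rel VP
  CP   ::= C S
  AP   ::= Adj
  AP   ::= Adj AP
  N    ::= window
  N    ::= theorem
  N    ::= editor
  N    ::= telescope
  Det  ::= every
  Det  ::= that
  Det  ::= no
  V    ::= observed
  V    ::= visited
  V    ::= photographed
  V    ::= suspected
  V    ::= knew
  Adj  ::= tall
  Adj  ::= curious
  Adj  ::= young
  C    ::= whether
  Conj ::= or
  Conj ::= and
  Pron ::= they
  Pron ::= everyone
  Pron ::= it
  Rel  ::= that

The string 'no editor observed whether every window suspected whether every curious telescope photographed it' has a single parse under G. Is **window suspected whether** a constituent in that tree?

[S [NP [Det no] [N editor]] [VP [V observed] [CP [C whether] [S [NP [Det every] [N window]] [VP [V suspected] [CP [C whether] [S [NP [Det every] [AP [Adj curious]] [N telescope]] [VP [V photographed] [NP [Pron it]]]]]]]]]]
The smallest constituent containing 'window suspected whether' is the S spanning 'every window suspected whether every curious telescope photographed it'; no single node in the tree dominates exactly the given words.

No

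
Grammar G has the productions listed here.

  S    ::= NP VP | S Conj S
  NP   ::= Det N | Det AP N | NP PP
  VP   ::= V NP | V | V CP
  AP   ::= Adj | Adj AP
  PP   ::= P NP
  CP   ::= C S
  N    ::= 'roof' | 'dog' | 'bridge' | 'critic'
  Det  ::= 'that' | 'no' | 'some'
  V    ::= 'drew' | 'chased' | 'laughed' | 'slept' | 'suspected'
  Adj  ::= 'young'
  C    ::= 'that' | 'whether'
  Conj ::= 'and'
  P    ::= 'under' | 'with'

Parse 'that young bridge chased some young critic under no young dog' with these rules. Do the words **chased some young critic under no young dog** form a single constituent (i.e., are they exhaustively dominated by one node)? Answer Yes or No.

[S [NP [Det that] [AP [Adj young]] [N bridge]] [VP [V chased] [NP [NP [Det some] [AP [Adj young]] [N critic]] [PP [P under] [NP [Det no] [AP [Adj young]] [N dog]]]]]]
The words 'chased some young critic under no young dog' are exhaustively dominated by a single VP node (built by VP → V NP), so they form a constituent.

Yes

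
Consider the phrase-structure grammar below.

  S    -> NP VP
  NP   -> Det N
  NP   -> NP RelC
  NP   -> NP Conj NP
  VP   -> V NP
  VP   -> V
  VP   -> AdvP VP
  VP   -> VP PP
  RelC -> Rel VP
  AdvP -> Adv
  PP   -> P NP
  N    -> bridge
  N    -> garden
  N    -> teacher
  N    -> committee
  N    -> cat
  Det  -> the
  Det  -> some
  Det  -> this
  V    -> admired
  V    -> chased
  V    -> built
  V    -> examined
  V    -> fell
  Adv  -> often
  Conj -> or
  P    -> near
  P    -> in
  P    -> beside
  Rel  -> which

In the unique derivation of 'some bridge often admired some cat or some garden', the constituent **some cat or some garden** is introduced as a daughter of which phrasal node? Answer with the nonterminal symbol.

S
  NP
    Det: some
    N: bridge
  VP
    AdvP
      Adv: often
    VP
      V: admired
      NP
        NP
          Det: some
          N: cat
        Conj: or
        NP
          Det: some
          N: garden
The span 'some cat or some garden' is the NP node built by NP → NP Conj NP.
Its mother is the VP built by VP → V NP.

VP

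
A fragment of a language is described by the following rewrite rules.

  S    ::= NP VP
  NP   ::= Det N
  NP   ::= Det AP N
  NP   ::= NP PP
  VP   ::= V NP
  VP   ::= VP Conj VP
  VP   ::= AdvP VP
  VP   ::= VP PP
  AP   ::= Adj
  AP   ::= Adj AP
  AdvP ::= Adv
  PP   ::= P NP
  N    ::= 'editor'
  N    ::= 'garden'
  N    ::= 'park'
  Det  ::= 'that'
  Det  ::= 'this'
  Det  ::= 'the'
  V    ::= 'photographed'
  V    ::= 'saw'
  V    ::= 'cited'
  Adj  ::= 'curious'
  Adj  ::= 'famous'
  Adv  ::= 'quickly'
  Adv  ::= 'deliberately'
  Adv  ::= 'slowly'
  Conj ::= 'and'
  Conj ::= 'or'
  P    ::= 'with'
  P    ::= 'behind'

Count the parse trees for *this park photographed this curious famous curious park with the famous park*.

The two bracketings:
[S [NP [Det this] [N park]] [VP [V photographed] [NP [NP [Det this] [AP [Adj curious] [AP [Adj famous] [AP [Adj curious]]]] [N park]] [PP [P with] [NP [Det the] [AP [Adj famous]] [N park]]]]]]
[S [NP [Det this] [N park]] [VP [VP [V photographed] [NP [Det this] [AP [Adj curious] [AP [Adj famous] [AP [Adj curious]]]] [N park]]] [PP [P with] [NP [Det the] [AP [Adj famous]] [N park]]]]]
The difference turns on whether NP → NP PP is used at the relevant span, versus an alternative expansion of NP.

2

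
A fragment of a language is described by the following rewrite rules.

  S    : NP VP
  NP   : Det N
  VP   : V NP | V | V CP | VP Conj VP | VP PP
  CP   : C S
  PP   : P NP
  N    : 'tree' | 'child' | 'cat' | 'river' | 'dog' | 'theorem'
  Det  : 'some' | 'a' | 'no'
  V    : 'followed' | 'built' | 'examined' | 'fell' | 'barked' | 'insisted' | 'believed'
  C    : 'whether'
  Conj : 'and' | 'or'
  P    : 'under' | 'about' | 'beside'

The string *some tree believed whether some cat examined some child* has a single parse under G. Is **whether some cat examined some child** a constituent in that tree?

[S [NP [Det some] [N tree]] [VP [V believed] [CP [C whether] [S [NP [Det some] [N cat]] [VP [V examined] [NP [Det some] [N child]]]]]]]
The words 'whether some cat examined some child' are exhaustively dominated by a single CP node (built by CP → C S), so they form a constituent.

Yes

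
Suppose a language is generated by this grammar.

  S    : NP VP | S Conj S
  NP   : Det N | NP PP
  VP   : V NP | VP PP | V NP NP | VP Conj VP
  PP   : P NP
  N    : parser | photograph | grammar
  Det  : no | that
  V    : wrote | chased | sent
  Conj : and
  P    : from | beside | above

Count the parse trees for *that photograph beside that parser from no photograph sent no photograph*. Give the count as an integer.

2

The two bracketings:
[S [NP [NP [Det that] [N photograph]] [PP [P beside] [NP [NP [Det that] [N parser]] [PP [P from] [NP [Det no] [N photograph]]]]]] [VP [V sent] [NP [Det no] [N photograph]]]]
[S [NP [NP [NP [Det that] [N photograph]] [PP [P beside] [NP [Det that] [N parser]]]] [PP [P from] [NP [Det no] [N photograph]]]] [VP [V sent] [NP [Det no] [N photograph]]]]
The trees differ in how a recursive rule is bracketed over the same span.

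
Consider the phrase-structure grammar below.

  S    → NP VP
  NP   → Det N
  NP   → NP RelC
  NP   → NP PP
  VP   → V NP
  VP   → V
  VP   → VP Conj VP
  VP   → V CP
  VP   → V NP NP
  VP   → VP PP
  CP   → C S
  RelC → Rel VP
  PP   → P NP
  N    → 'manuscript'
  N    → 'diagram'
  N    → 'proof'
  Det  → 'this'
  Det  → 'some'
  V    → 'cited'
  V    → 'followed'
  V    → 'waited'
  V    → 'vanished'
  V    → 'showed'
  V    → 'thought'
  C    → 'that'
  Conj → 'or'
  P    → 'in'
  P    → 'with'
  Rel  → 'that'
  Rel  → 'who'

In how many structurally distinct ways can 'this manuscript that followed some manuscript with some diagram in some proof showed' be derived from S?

9

Two of the 9 distinct bracketings:
[S [NP [NP [Det this] [N manuscript]] [RelC [Rel that] [VP [V followed] [NP [NP [Det some] [N manuscript]] [PP [P with] [NP [NP [Det some] [N diagram]] [PP [P in] [NP [Det some] [N proof]]]]]]]]] [VP [V showed]]]
[S [NP [NP [Det this] [N manuscript]] [RelC [Rel that] [VP [V followed] [NP [NP [NP [Det some] [N manuscript]] [PP [P with] [NP [Det some] [N diagram]]]] [PP [P in] [NP [Det some] [N proof]]]]]]] [VP [V showed]]]
The trees differ in how a recursive rule is bracketed over the same span.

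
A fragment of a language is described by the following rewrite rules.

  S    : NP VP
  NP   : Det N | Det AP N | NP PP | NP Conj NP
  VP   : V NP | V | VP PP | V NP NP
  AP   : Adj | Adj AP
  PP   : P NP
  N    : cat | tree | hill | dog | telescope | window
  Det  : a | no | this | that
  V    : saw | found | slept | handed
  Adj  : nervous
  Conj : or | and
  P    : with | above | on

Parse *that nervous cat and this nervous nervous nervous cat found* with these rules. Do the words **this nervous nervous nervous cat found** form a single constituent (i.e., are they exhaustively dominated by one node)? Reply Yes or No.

No

[S [NP [NP [Det that] [AP [Adj nervous]] [N cat]] [Conj and] [NP [Det this] [AP [Adj nervous] [AP [Adj nervous] [AP [Adj nervous]]]] [N cat]]] [VP [V found]]]
The smallest constituent containing 'this nervous nervous nervous cat found' is the S spanning 'that nervous cat and this nervous nervous nervous cat found'; no single node in the tree dominates exactly the given words.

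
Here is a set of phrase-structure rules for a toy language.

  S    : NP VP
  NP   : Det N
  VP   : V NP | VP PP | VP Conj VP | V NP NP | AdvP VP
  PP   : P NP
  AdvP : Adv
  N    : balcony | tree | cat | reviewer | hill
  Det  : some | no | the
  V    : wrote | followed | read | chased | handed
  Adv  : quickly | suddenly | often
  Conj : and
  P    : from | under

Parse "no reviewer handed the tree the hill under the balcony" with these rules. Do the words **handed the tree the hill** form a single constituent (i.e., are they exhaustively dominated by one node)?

Yes

[S [NP [Det no] [N reviewer]] [VP [VP [V handed] [NP [Det the] [N tree]] [NP [Det the] [N hill]]] [PP [P under] [NP [Det the] [N balcony]]]]]
The words 'handed the tree the hill' are exhaustively dominated by a single VP node (built by VP → V NP NP), so they form a constituent.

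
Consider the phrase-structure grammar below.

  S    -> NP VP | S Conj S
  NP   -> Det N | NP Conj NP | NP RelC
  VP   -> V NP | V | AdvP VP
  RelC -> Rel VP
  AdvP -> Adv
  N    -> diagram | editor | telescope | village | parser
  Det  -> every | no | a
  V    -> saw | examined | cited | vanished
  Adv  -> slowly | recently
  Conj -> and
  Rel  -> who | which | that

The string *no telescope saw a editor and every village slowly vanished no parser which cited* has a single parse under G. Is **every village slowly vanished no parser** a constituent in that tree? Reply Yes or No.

[S [S [NP [Det no] [N telescope]] [VP [V saw] [NP [Det a] [N editor]]]] [Conj and] [S [NP [Det every] [N village]] [VP [AdvP [Adv slowly]] [VP [V vanished] [NP [NP [Det no] [N parser]] [RelC [Rel which] [VP [V cited]]]]]]]]
The smallest constituent containing 'every village slowly vanished no parser' is the S spanning 'every village slowly vanished no parser which cited'; no single node in the tree dominates exactly the given words.

No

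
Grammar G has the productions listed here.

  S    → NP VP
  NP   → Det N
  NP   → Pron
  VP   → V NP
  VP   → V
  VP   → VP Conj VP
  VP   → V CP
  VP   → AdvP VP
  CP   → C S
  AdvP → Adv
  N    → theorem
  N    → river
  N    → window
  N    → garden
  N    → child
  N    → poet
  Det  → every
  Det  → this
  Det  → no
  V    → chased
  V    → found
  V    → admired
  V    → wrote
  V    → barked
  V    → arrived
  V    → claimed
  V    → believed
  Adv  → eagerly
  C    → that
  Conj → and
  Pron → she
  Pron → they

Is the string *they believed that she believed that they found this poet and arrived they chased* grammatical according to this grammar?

Ungrammatical

For S → NP VP, the only prefix that parses as NP is 'they', but the remainder 'believed that she believed that they found this poet and arrived they chased' is not a VP under these rules.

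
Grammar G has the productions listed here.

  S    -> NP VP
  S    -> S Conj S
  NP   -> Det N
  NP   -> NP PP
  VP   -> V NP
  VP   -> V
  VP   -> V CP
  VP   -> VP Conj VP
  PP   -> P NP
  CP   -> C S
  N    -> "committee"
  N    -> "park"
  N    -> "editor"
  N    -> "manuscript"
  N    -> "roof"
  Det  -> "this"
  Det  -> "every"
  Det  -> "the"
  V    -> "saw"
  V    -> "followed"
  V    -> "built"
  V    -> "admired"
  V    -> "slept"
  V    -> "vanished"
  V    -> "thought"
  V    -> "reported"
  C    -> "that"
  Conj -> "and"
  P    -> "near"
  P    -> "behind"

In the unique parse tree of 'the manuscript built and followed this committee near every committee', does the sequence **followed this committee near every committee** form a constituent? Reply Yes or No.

[S [NP [Det the] [N manuscript]] [VP [VP [V built]] [Conj and] [VP [V followed] [NP [NP [Det this] [N committee]] [PP [P near] [NP [Det every] [N committee]]]]]]]
The words 'followed this committee near every committee' are exhaustively dominated by a single VP node (built by VP → V NP), so they form a constituent.

Yes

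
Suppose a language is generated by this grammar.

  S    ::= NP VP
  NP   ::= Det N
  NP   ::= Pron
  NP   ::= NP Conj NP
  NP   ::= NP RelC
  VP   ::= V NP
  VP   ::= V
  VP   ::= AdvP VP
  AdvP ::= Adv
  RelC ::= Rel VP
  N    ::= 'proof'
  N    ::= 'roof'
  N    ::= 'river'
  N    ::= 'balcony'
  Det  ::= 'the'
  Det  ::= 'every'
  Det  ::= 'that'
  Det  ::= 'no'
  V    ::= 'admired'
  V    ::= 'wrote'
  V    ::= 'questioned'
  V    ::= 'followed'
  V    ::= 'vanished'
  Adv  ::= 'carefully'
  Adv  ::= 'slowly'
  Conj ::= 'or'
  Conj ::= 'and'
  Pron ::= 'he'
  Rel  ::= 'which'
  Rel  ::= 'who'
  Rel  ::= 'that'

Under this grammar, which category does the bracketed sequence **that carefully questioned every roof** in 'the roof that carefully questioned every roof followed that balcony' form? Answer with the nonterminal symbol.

[S [NP [NP [Det the] [N roof]] [RelC [Rel that] [VP [AdvP [Adv carefully]] [VP [V questioned] [NP [Det every] [N roof]]]]]] [VP [V followed] [NP [Det that] [N balcony]]]]
The span 'that carefully questioned every roof' is the RelC node built by RelC → Rel VP.

RelC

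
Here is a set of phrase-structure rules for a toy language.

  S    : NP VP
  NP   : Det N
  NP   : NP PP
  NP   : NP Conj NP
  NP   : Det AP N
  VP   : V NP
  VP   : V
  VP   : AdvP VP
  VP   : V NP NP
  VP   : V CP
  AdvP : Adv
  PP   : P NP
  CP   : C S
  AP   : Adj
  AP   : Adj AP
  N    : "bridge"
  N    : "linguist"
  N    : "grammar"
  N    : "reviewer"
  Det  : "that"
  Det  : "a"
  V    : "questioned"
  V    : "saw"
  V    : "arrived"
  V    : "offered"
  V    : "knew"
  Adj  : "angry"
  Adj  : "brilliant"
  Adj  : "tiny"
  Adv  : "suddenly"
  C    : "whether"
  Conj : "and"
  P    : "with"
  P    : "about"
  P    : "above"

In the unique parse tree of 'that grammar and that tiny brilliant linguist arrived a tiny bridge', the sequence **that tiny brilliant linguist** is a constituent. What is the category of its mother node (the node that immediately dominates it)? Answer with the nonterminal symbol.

S
  NP
    NP
      Det: that
      N: grammar
    Conj: and
    NP
      Det: that
      AP
        Adj: tiny
        AP
          Adj: brilliant
      N: linguist
  VP
    V: arrived
    NP
      Det: a
      AP
        Adj: tiny
      N: bridge
The span 'that tiny brilliant linguist' is the NP node built by NP → Det AP N.
Its mother is the NP built by NP → NP Conj NP.

NP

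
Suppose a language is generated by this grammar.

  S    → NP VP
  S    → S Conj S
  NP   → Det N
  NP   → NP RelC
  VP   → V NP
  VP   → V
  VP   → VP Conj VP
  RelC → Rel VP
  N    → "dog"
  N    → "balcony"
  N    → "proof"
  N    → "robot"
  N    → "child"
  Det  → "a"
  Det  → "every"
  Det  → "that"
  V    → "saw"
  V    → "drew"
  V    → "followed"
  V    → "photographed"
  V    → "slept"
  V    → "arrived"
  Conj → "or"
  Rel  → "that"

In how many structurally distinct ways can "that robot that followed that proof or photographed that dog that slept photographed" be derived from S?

2

The two bracketings:
[S [NP [NP [Det that] [N robot]] [RelC [Rel that] [VP [VP [V followed] [NP [Det that] [N proof]]] [Conj or] [VP [V photographed] [NP [NP [Det that] [N dog]] [RelC [Rel that] [VP [V slept]]]]]]]] [VP [V photographed]]]
[S [NP [NP [NP [Det that] [N robot]] [RelC [Rel that] [VP [VP [V followed] [NP [Det that] [N proof]]] [Conj or] [VP [V photographed] [NP [Det that] [N dog]]]]]] [RelC [Rel that] [VP [V slept]]]] [VP [V photographed]]]
The trees differ in how a recursive rule is bracketed over the same span.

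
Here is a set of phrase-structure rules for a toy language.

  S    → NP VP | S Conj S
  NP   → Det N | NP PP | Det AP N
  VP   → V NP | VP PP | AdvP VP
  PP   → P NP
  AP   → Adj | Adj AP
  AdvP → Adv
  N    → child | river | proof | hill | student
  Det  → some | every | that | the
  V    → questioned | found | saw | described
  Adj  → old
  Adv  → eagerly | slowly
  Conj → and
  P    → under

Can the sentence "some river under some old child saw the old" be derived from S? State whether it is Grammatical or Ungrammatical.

Ungrammatical

For S → NP VP, every NP-prefix leaves a non-VP remainder: after 'some river' the remainder is not a VP; after 'some river under some old child' the remainder is not a VP. The alternative S rule S → S Conj S likewise has no satisfying split.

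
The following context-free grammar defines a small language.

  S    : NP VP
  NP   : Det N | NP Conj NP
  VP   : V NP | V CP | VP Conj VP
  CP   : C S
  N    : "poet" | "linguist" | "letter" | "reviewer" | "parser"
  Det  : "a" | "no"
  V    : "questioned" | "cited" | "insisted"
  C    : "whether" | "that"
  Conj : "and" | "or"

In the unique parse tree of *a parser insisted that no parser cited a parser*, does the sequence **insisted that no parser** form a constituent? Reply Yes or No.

[S [NP [Det a] [N parser]] [VP [V insisted] [CP [C that] [S [NP [Det no] [N parser]] [VP [V cited] [NP [Det a] [N parser]]]]]]]
The smallest constituent containing 'insisted that no parser' is the VP spanning 'insisted that no parser cited a parser'; no single node in the tree dominates exactly the given words.

No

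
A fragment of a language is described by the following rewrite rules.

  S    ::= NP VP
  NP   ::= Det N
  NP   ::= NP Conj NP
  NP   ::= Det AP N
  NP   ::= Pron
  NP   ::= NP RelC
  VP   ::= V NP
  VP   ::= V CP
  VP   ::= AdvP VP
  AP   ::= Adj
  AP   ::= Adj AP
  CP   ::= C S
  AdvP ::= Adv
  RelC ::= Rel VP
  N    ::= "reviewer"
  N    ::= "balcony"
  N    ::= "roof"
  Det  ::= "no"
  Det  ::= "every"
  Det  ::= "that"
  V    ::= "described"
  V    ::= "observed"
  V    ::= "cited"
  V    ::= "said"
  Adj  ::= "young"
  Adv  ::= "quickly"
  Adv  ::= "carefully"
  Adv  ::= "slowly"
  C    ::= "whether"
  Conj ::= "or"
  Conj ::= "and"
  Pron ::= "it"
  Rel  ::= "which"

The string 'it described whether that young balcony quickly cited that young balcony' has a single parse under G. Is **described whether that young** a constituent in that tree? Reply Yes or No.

[S [NP [Pron it]] [VP [V described] [CP [C whether] [S [NP [Det that] [AP [Adj young]] [N balcony]] [VP [AdvP [Adv quickly]] [VP [V cited] [NP [Det that] [AP [Adj young]] [N balcony]]]]]]]]
The smallest constituent containing 'described whether that young' is the VP spanning 'described whether that young balcony quickly cited that young balcony'; no single node in the tree dominates exactly the given words.

No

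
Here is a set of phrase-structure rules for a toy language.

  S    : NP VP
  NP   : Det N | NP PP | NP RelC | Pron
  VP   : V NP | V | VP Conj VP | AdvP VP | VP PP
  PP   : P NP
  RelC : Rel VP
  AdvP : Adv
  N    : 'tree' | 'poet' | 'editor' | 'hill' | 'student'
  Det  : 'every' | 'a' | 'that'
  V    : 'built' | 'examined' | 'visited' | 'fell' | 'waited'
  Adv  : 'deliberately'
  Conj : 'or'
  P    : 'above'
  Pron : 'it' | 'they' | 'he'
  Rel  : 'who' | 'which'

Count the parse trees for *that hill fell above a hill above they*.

2

The two bracketings:
[S [NP [Det that] [N hill]] [VP [VP [V fell]] [PP [P above] [NP [NP [Det a] [N hill]] [PP [P above] [NP [Pron they]]]]]]]
[S [NP [Det that] [N hill]] [VP [VP [VP [V fell]] [PP [P above] [NP [Det a] [N hill]]]] [PP [P above] [NP [Pron they]]]]]
The difference turns on whether NP → NP PP is used at the relevant span, versus an alternative expansion of NP.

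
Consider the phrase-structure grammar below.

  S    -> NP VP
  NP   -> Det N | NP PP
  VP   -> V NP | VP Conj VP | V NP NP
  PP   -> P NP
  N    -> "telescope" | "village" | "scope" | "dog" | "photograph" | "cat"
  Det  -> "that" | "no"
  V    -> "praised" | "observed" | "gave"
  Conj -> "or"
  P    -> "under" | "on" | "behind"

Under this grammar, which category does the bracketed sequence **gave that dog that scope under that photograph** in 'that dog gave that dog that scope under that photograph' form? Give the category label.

S
  NP
    Det: that
    N: dog
  VP
    V: gave
    NP
      Det: that
      N: dog
    NP
      NP
        Det: that
        N: scope
      PP
        P: under
        NP
          Det: that
          N: photograph
The span 'gave that dog that scope under that photograph' is the VP node built by VP → V NP NP.

VP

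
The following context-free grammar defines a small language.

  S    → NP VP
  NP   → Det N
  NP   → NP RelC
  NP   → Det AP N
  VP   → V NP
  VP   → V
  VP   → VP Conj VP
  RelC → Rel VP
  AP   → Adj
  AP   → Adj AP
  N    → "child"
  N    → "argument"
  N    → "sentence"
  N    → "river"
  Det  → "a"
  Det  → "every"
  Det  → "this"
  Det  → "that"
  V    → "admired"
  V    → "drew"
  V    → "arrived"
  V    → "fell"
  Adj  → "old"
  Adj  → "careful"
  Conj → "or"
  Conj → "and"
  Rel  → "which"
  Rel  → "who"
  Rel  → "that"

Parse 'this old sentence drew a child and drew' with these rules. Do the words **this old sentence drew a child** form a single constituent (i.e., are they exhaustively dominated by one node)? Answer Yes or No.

No

[S [NP [Det this] [AP [Adj old]] [N sentence]] [VP [VP [V drew] [NP [Det a] [N child]]] [Conj and] [VP [V drew]]]]
The smallest constituent containing 'this old sentence drew a child' is the S spanning 'this old sentence drew a child and drew'; no single node in the tree dominates exactly the given words.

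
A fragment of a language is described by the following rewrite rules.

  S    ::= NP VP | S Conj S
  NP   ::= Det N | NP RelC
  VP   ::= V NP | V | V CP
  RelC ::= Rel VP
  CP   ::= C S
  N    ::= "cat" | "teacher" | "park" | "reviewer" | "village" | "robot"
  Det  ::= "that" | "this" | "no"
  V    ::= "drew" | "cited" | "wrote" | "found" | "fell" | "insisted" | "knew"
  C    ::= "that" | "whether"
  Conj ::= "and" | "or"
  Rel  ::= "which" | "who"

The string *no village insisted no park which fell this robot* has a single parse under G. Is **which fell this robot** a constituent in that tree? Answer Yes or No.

Yes

[S [NP [Det no] [N village]] [VP [V insisted] [NP [NP [Det no] [N park]] [RelC [Rel which] [VP [V fell] [NP [Det this] [N robot]]]]]]]
The words 'which fell this robot' are exhaustively dominated by a single RelC node (built by RelC → Rel VP), so they form a constituent.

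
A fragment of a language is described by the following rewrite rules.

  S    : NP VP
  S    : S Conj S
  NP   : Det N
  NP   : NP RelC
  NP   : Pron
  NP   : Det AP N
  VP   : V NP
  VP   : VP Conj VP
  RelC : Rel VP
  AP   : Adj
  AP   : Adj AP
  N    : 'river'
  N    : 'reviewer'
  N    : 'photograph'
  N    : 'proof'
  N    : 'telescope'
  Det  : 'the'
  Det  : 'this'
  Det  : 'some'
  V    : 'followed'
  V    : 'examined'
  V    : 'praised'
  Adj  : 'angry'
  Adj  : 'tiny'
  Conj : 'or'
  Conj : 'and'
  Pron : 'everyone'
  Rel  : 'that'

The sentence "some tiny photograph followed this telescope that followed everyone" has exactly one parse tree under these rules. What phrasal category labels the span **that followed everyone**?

S
  NP
    Det: some
    AP
      Adj: tiny
    N: photograph
  VP
    V: followed
    NP
      NP
        Det: this
        N: telescope
      RelC
        Rel: that
        VP
          V: followed
          NP
            Pron: everyone
The span 'that followed everyone' is the RelC node built by RelC → Rel VP.

RelC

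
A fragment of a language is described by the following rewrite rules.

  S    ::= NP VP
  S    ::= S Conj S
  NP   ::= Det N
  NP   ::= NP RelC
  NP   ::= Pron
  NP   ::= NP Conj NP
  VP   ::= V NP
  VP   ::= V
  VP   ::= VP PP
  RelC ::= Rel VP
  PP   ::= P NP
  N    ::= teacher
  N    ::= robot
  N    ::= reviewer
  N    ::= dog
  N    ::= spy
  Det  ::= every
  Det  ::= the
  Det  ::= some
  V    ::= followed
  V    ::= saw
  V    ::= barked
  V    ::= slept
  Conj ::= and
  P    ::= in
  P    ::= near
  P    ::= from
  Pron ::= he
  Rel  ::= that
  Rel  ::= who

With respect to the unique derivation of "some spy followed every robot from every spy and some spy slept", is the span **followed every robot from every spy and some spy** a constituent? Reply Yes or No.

[S [S [NP [Det some] [N spy]] [VP [VP [V followed] [NP [Det every] [N robot]]] [PP [P from] [NP [Det every] [N spy]]]]] [Conj and] [S [NP [Det some] [N spy]] [VP [V slept]]]]
The smallest constituent containing 'followed every robot from every spy and some spy' is the S spanning 'some spy followed every robot from every spy and some spy slept'; no single node in the tree dominates exactly the given words.

No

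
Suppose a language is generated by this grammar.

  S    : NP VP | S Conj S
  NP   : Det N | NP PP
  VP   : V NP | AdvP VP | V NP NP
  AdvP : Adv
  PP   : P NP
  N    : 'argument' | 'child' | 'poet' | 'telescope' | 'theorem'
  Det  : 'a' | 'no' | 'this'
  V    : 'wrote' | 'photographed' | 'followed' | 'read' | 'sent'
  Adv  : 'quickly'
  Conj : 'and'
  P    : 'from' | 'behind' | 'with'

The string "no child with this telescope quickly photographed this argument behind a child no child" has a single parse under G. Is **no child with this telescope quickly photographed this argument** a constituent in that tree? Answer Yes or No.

No

[S [NP [NP [Det no] [N child]] [PP [P with] [NP [Det this] [N telescope]]]] [VP [AdvP [Adv quickly]] [VP [V photographed] [NP [NP [Det this] [N argument]] [PP [P behind] [NP [Det a] [N child]]]] [NP [Det no] [N child]]]]]
The smallest constituent containing 'no child with this telescope quickly photographed this argument' is the S spanning 'no child with this telescope quickly photographed this argument behind a child no child'; no single node in the tree dominates exactly the given words.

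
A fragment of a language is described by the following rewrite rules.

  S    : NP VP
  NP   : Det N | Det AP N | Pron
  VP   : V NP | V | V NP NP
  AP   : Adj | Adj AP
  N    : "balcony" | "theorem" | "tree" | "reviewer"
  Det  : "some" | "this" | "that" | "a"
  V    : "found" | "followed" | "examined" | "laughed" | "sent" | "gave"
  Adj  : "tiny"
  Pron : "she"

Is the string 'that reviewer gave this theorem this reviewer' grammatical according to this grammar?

S
  NP
    Det: that
    N: reviewer
  VP
    V: gave
    NP
      Det: this
      N: theorem
    NP
      Det: this
      N: reviewer
Every word is introduced by a lexical rule and the phrasal rules combine the resulting categories into a single S.

Grammatical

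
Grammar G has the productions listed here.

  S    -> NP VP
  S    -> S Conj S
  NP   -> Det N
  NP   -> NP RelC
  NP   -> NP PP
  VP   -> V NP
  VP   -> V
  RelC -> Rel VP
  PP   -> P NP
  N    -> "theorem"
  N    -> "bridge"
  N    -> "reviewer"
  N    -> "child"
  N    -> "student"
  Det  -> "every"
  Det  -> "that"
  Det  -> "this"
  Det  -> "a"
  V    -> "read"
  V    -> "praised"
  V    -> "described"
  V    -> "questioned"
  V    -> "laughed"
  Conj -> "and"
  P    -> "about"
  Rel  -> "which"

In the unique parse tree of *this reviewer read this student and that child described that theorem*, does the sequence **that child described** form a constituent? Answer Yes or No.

[S [S [NP [Det this] [N reviewer]] [VP [V read] [NP [Det this] [N student]]]] [Conj and] [S [NP [Det that] [N child]] [VP [V described] [NP [Det that] [N theorem]]]]]
The smallest constituent containing 'that child described' is the S spanning 'that child described that theorem'; no single node in the tree dominates exactly the given words.

No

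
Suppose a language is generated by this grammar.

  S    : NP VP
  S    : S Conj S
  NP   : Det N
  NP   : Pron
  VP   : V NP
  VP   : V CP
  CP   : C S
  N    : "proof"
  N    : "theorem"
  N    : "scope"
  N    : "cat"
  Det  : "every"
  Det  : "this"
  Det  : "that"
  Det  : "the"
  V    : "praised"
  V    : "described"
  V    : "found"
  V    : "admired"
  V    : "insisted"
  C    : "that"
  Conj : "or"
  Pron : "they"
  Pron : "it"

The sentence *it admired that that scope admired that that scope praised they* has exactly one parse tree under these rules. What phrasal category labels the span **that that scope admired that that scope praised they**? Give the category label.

CP

S
  NP
    Pron: it
  VP
    V: admired
    CP
      C: that
      S
        NP
          Det: that
          N: scope
        VP
          V: admired
          CP
            C: that
            S
              NP
                Det: that
                N: scope
              VP
                V: praised
                NP
                  Pron: they
The span 'that that scope admired that that scope praised they' is the CP node built by CP → C S.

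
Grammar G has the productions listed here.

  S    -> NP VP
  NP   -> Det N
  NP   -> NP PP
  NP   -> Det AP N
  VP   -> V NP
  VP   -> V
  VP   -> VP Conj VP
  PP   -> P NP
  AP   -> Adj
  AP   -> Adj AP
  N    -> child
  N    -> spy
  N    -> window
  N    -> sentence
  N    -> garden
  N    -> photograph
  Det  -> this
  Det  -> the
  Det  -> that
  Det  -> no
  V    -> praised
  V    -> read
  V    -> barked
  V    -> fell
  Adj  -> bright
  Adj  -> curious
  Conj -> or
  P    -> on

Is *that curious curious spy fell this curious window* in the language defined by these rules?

Grammatical

[S [NP [Det that] [AP [Adj curious] [AP [Adj curious]]] [N spy]] [VP [V fell] [NP [Det this] [AP [Adj curious]] [N window]]]]
Every word is introduced by a lexical rule and the phrasal rules combine the resulting categories into a single S.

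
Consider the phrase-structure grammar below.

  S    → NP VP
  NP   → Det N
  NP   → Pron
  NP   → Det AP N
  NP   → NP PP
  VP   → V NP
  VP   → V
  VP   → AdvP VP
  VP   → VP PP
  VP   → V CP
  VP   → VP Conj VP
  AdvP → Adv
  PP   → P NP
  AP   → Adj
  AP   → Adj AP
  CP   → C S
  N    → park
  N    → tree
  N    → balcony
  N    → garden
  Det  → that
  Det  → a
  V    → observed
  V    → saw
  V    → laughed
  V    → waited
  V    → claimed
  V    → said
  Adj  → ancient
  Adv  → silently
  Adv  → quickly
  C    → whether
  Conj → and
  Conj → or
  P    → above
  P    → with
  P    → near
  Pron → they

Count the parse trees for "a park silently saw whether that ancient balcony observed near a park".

Two of the 3 distinct bracketings:
[S [NP [Det a] [N park]] [VP [AdvP [Adv silently]] [VP [VP [V saw] [CP [C whether] [S [NP [Det that] [AP [Adj ancient]] [N balcony]] [VP [V observed]]]]] [PP [P near] [NP [Det a] [N park]]]]]]
[S [NP [Det a] [N park]] [VP [AdvP [Adv silently]] [VP [V saw] [CP [C whether] [S [NP [Det that] [AP [Adj ancient]] [N balcony]] [VP [VP [V observed]] [PP [P near] [NP [Det a] [N park]]]]]]]]]
The trees differ in how a recursive rule is bracketed over the same span.

3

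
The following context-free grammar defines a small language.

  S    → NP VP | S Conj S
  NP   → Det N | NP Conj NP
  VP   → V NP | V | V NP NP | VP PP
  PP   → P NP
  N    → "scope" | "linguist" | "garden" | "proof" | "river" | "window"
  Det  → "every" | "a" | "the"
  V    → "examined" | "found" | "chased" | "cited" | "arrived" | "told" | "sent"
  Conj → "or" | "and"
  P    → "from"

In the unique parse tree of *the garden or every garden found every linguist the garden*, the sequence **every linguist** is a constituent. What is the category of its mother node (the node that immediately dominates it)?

VP

S
  NP
    NP
      Det: the
      N: garden
    Conj: or
    NP
      Det: every
      N: garden
  VP
    V: found
    NP
      Det: every
      N: linguist
    NP
      Det: the
      N: garden
The span 'every linguist' is the NP node built by NP → Det N.
Its mother is the VP built by VP → V NP NP.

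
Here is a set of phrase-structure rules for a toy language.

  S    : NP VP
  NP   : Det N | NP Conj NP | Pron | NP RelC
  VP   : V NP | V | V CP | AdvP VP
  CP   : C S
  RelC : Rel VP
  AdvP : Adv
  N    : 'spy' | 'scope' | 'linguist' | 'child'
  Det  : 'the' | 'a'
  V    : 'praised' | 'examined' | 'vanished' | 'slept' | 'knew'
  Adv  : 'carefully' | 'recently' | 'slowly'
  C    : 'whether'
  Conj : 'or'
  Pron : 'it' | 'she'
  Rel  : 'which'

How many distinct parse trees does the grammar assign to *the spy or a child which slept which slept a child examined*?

3

Two of the 3 distinct bracketings:
[S [NP [NP [Det the] [N spy]] [Conj or] [NP [NP [NP [Det a] [N child]] [RelC [Rel which] [VP [V slept]]]] [RelC [Rel which] [VP [V slept] [NP [Det a] [N child]]]]]] [VP [V examined]]]
[S [NP [NP [NP [Det the] [N spy]] [Conj or] [NP [NP [Det a] [N child]] [RelC [Rel which] [VP [V slept]]]]] [RelC [Rel which] [VP [V slept] [NP [Det a] [N child]]]]] [VP [V examined]]]
The trees differ in how a recursive rule is bracketed over the same span.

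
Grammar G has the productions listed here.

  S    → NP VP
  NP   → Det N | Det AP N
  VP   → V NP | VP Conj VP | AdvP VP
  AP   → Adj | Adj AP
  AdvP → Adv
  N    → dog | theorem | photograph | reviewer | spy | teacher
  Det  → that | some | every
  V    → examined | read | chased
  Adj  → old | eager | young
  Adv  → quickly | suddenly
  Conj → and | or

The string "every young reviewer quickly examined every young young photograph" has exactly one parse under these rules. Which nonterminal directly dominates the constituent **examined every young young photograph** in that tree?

VP

S
  NP
    Det: every
    AP
      Adj: young
    N: reviewer
  VP
    AdvP
      Adv: quickly
    VP
      V: examined
      NP
        Det: every
        AP
          Adj: young
          AP
            Adj: young
        N: photograph
The span 'examined every young young photograph' is the VP node built by VP → V NP.
Its mother is the VP built by VP → AdvP VP.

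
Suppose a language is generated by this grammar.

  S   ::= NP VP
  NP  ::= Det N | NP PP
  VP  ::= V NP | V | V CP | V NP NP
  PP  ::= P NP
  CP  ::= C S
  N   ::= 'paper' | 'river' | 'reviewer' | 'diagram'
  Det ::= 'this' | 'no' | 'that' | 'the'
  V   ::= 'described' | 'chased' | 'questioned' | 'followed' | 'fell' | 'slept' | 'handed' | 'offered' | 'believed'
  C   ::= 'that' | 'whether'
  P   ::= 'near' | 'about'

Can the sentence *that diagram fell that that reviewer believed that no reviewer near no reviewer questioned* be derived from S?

[S [NP [Det that] [N diagram]] [VP [V fell] [CP [C that] [S [NP [Det that] [N reviewer]] [VP [V believed] [CP [C that] [S [NP [NP [Det no] [N reviewer]] [PP [P near] [NP [Det no] [N reviewer]]]] [VP [V questioned]]]]]]]]]
The bracketing above is licensed at every node by one of the given productions, with S at the root.

Grammatical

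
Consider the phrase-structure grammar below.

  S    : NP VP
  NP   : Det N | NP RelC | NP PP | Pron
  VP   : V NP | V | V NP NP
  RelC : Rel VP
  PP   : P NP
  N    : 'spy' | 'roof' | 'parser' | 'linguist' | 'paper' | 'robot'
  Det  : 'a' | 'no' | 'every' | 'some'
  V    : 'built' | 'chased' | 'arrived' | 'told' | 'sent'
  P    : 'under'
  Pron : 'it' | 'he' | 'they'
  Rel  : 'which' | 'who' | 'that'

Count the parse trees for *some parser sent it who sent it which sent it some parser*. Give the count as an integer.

Two of the 7 distinct bracketings:
[S [NP [Det some] [N parser]] [VP [V sent] [NP [NP [Pron it]] [RelC [Rel who] [VP [V sent] [NP [NP [Pron it]] [RelC [Rel which] [VP [V sent] [NP [Pron it]] [NP [Det some] [N parser]]]]]]]]]]
[S [NP [Det some] [N parser]] [VP [V sent] [NP [NP [Pron it]] [RelC [Rel who] [VP [V sent] [NP [NP [Pron it]] [RelC [Rel which] [VP [V sent] [NP [Pron it]]]]] [NP [Det some] [N parser]]]]]]]
The trees differ in how a recursive rule is bracketed over the same span.

7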